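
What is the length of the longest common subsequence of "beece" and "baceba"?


LCS of "beece" and "baceba"
DP table:
           b    a    c    e    b    a
      0    0    0    0    0    0    0
  b   0    1    1    1    1    1    1
  e   0    1    1    1    2    2    2
  e   0    1    1    1    2    2    2
  c   0    1    1    2    2    2    2
  e   0    1    1    2    3    3    3
LCS length = dp[5][6] = 3

3


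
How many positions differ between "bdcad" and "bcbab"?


Comparing "bdcad" and "bcbab" position by position:
  Position 0: 'b' vs 'b' => same
  Position 1: 'd' vs 'c' => DIFFER
  Position 2: 'c' vs 'b' => DIFFER
  Position 3: 'a' vs 'a' => same
  Position 4: 'd' vs 'b' => DIFFER
Positions that differ: 3

3


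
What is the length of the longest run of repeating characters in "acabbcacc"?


Input: "acabbcacc"
Scanning for longest run:
  Position 1 ('c'): new char, reset run to 1
  Position 2 ('a'): new char, reset run to 1
  Position 3 ('b'): new char, reset run to 1
  Position 4 ('b'): continues run of 'b', length=2
  Position 5 ('c'): new char, reset run to 1
  Position 6 ('a'): new char, reset run to 1
  Position 7 ('c'): new char, reset run to 1
  Position 8 ('c'): continues run of 'c', length=2
Longest run: 'b' with length 2

2


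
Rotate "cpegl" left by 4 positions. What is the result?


Input: "cpegl", rotate left by 4
First 4 characters: "cpeg"
Remaining characters: "l"
Concatenate remaining + first: "l" + "cpeg" = "lcpeg"

lcpeg


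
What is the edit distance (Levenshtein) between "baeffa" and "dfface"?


Computing edit distance: "baeffa" -> "dfface"
DP table:
           d    f    f    a    c    e
      0    1    2    3    4    5    6
  b   1    1    2    3    4    5    6
  a   2    2    2    3    3    4    5
  e   3    3    3    3    4    4    4
  f   4    4    3    3    4    5    5
  f   5    5    4    3    4    5    6
  a   6    6    5    4    3    4    5
Edit distance = dp[6][6] = 5

5


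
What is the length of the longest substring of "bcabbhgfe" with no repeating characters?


Input: "bcabbhgfe"
Sliding window (track last position of each char):
  Position 0 ('b'): window [0,0] length 1 -- new best
  Position 1 ('c'): window [0,1] length 2 -- new best
  Position 2 ('a'): window [0,2] length 3 -- new best
  Position 3 ('b'): repeat (last at 0), move window start to 1
  Position 3 ('b'): window [1,3] length 3
  Position 4 ('b'): repeat (last at 3), move window start to 4
  Position 4 ('b'): window [4,4] length 1
  Position 5 ('h'): window [4,5] length 2
  Position 6 ('g'): window [4,6] length 3
  Position 7 ('f'): window [4,7] length 4 -- new best
  Position 8 ('e'): window [4,8] length 5 -- new best
Longest substring with no repeats: "bhgfe" with length 5

5


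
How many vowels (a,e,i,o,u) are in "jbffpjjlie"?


Input: jbffpjjlie
Checking each character:
  'j' at position 0: consonant
  'b' at position 1: consonant
  'f' at position 2: consonant
  'f' at position 3: consonant
  'p' at position 4: consonant
  'j' at position 5: consonant
  'j' at position 6: consonant
  'l' at position 7: consonant
  'i' at position 8: vowel (running total: 1)
  'e' at position 9: vowel (running total: 2)
Total vowels: 2

2


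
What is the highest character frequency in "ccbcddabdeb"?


Input: ccbcddabdeb
Character counts:
  'a': 1
  'b': 3
  'c': 3
  'd': 3
  'e': 1
Maximum frequency: 3

3


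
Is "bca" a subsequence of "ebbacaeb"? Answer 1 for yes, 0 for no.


Check if "bca" is a subsequence of "ebbacaeb"
Greedy scan:
  Position 0 ('e'): no match needed
  Position 1 ('b'): matches sub[0] = 'b'
  Position 2 ('b'): no match needed
  Position 3 ('a'): no match needed
  Position 4 ('c'): matches sub[1] = 'c'
  Position 5 ('a'): matches sub[2] = 'a'
  Position 6 ('e'): no match needed
  Position 7 ('b'): no match needed
All 3 characters matched => is a subsequence

1


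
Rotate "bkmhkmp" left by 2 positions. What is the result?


Input: "bkmhkmp", rotate left by 2
First 2 characters: "bk"
Remaining characters: "mhkmp"
Concatenate remaining + first: "mhkmp" + "bk" = "mhkmpbk"

mhkmpbk


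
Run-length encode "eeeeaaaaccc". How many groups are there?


Input: eeeeaaaaccc
Scanning for consecutive runs:
  Group 1: 'e' x 4 (positions 0-3)
  Group 2: 'a' x 4 (positions 4-7)
  Group 3: 'c' x 3 (positions 8-10)
Total groups: 3

3


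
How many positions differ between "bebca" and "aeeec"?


Comparing "bebca" and "aeeec" position by position:
  Position 0: 'b' vs 'a' => DIFFER
  Position 1: 'e' vs 'e' => same
  Position 2: 'b' vs 'e' => DIFFER
  Position 3: 'c' vs 'e' => DIFFER
  Position 4: 'a' vs 'c' => DIFFER
Positions that differ: 4

4


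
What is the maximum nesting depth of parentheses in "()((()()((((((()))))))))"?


Input: "()((()()((((((()))))))))"
Tracking depth:
  Position 0 '(': depth becomes 1
  Position 1 ')': depth becomes 0
  Position 2 '(': depth becomes 1
  Position 3 '(': depth becomes 2
  Position 4 '(': depth becomes 3
  Position 5 ')': depth becomes 2
  Position 6 '(': depth becomes 3
  Position 7 ')': depth becomes 2
  Position 8 '(': depth becomes 3
  Position 9 '(': depth becomes 4
  Position 10 '(': depth becomes 5
  Position 11 '(': depth becomes 6
  Position 12 '(': depth becomes 7
  Position 13 '(': depth becomes 8
  Position 14 '(': depth becomes 9
  Position 15 ')': depth becomes 8
  Position 16 ')': depth becomes 7
  Position 17 ')': depth becomes 6
  Position 18 ')': depth becomes 5
  Position 19 ')': depth becomes 4
  Position 20 ')': depth becomes 3
  Position 21 ')': depth becomes 2
  Position 22 ')': depth becomes 1
  Position 23 ')': depth becomes 0
Maximum depth reached: 9

9


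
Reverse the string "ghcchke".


Input: ghcchke
Reading characters right to left:
  Position 6: 'e'
  Position 5: 'k'
  Position 4: 'h'
  Position 3: 'c'
  Position 2: 'c'
  Position 1: 'h'
  Position 0: 'g'
Reversed: ekhcchg

ekhcchg


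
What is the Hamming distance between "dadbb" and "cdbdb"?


Comparing "dadbb" and "cdbdb" position by position:
  Position 0: 'd' vs 'c' => differ
  Position 1: 'a' vs 'd' => differ
  Position 2: 'd' vs 'b' => differ
  Position 3: 'b' vs 'd' => differ
  Position 4: 'b' vs 'b' => same
Total differences (Hamming distance): 4

4


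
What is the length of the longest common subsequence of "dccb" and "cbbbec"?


LCS of "dccb" and "cbbbec"
DP table:
           c    b    b    b    e    c
      0    0    0    0    0    0    0
  d   0    0    0    0    0    0    0
  c   0    1    1    1    1    1    1
  c   0    1    1    1    1    1    2
  b   0    1    2    2    2    2    2
LCS length = dp[4][6] = 2

2


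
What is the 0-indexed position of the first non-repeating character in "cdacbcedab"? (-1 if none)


Input: cdacbcedab
Character frequencies:
  'a': 2
  'b': 2
  'c': 3
  'd': 2
  'e': 1
Scanning left to right for freq == 1:
  Position 0 ('c'): freq=3, skip
  Position 1 ('d'): freq=2, skip
  Position 2 ('a'): freq=2, skip
  Position 3 ('c'): freq=3, skip
  Position 4 ('b'): freq=2, skip
  Position 5 ('c'): freq=3, skip
  Position 6 ('e'): unique! => answer = 6

6


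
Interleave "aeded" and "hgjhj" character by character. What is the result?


Interleaving "aeded" and "hgjhj":
  Position 0: 'a' from first, 'h' from second => "ah"
  Position 1: 'e' from first, 'g' from second => "eg"
  Position 2: 'd' from first, 'j' from second => "dj"
  Position 3: 'e' from first, 'h' from second => "eh"
  Position 4: 'd' from first, 'j' from second => "dj"
Result: ahegdjehdj

ahegdjehdj


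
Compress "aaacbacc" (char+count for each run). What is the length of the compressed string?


Input: aaacbacc
Runs:
  'a' x 3 => "a3"
  'c' x 1 => "c1"
  'b' x 1 => "b1"
  'a' x 1 => "a1"
  'c' x 2 => "c2"
Compressed: "a3c1b1a1c2"
Compressed length: 10

10


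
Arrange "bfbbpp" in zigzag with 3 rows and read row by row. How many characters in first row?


Zigzag "bfbbpp" into 3 rows:
Placing characters:
  'b' => row 0
  'f' => row 1
  'b' => row 2
  'b' => row 1
  'p' => row 0
  'p' => row 1
Rows:
  Row 0: "bp"
  Row 1: "fbp"
  Row 2: "b"
First row length: 2

2


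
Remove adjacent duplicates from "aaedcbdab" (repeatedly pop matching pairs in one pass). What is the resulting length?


Input: aaedcbdab
Stack-based adjacent duplicate removal:
  Read 'a': push. Stack: a
  Read 'a': matches stack top 'a' => pop. Stack: (empty)
  Read 'e': push. Stack: e
  Read 'd': push. Stack: ed
  Read 'c': push. Stack: edc
  Read 'b': push. Stack: edcb
  Read 'd': push. Stack: edcbd
  Read 'a': push. Stack: edcbda
  Read 'b': push. Stack: edcbdab
Final stack: "edcbdab" (length 7)

7


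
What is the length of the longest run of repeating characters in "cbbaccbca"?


Input: "cbbaccbca"
Scanning for longest run:
  Position 1 ('b'): new char, reset run to 1
  Position 2 ('b'): continues run of 'b', length=2
  Position 3 ('a'): new char, reset run to 1
  Position 4 ('c'): new char, reset run to 1
  Position 5 ('c'): continues run of 'c', length=2
  Position 6 ('b'): new char, reset run to 1
  Position 7 ('c'): new char, reset run to 1
  Position 8 ('a'): new char, reset run to 1
Longest run: 'b' with length 2

2


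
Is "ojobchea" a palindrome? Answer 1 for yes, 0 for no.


Input: ojobchea
Reversed: aehcbojo
  Compare pos 0 ('o') with pos 7 ('a'): MISMATCH
  Compare pos 1 ('j') with pos 6 ('e'): MISMATCH
  Compare pos 2 ('o') with pos 5 ('h'): MISMATCH
  Compare pos 3 ('b') with pos 4 ('c'): MISMATCH
Result: not a palindrome

0


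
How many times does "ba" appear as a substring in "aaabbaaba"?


Searching for "ba" in "aaabbaaba"
Scanning each position:
  Position 0: "aa" => no
  Position 1: "aa" => no
  Position 2: "ab" => no
  Position 3: "bb" => no
  Position 4: "ba" => MATCH
  Position 5: "aa" => no
  Position 6: "ab" => no
  Position 7: "ba" => MATCH
Total occurrences: 2

2


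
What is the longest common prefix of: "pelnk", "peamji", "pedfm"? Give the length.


Words: pelnk, peamji, pedfm
  Position 0: all 'p' => match
  Position 1: all 'e' => match
  Position 2: ('l', 'a', 'd') => mismatch, stop
LCP = "pe" (length 2)

2


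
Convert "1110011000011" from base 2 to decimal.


Input: "1110011000011" in base 2
Positional expansion:
  Digit '1' (value 1) x 2^12 = 4096
  Digit '1' (value 1) x 2^11 = 2048
  Digit '1' (value 1) x 2^10 = 1024
  Digit '0' (value 0) x 2^9 = 0
  Digit '0' (value 0) x 2^8 = 0
  Digit '1' (value 1) x 2^7 = 128
  Digit '1' (value 1) x 2^6 = 64
  Digit '0' (value 0) x 2^5 = 0
  Digit '0' (value 0) x 2^4 = 0
  Digit '0' (value 0) x 2^3 = 0
  Digit '0' (value 0) x 2^2 = 0
  Digit '1' (value 1) x 2^1 = 2
  Digit '1' (value 1) x 2^0 = 1
Sum = 7363

7363


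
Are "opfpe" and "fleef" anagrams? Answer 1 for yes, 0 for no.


Strings: "opfpe", "fleef"
Sorted first:  efopp
Sorted second: eeffl
Differ at position 1: 'f' vs 'e' => not anagrams

0


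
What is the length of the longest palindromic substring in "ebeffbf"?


Input: "ebeffbf"
Checking substrings for palindromes:
  [0:3] "ebe" (len 3) => palindrome
  [4:7] "fbf" (len 3) => palindrome
  [3:5] "ff" (len 2) => palindrome
Longest palindromic substring: "ebe" with length 3

3


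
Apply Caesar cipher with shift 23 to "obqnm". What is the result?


Caesar cipher: shift "obqnm" by 23
  'o' (pos 14) + 23 = pos 11 = 'l'
  'b' (pos 1) + 23 = pos 24 = 'y'
  'q' (pos 16) + 23 = pos 13 = 'n'
  'n' (pos 13) + 23 = pos 10 = 'k'
  'm' (pos 12) + 23 = pos 9 = 'j'
Result: lynkj

lynkj


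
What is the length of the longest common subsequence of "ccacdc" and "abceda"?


LCS of "ccacdc" and "abceda"
DP table:
           a    b    c    e    d    a
      0    0    0    0    0    0    0
  c   0    0    0    1    1    1    1
  c   0    0    0    1    1    1    1
  a   0    1    1    1    1    1    2
  c   0    1    1    2    2    2    2
  d   0    1    1    2    2    3    3
  c   0    1    1    2    2    3    3
LCS length = dp[6][6] = 3

3


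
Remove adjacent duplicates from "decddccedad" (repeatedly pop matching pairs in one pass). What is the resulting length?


Input: decddccedad
Stack-based adjacent duplicate removal:
  Read 'd': push. Stack: d
  Read 'e': push. Stack: de
  Read 'c': push. Stack: dec
  Read 'd': push. Stack: decd
  Read 'd': matches stack top 'd' => pop. Stack: dec
  Read 'c': matches stack top 'c' => pop. Stack: de
  Read 'c': push. Stack: dec
  Read 'e': push. Stack: dece
  Read 'd': push. Stack: deced
  Read 'a': push. Stack: deceda
  Read 'd': push. Stack: decedad
Final stack: "decedad" (length 7)

7


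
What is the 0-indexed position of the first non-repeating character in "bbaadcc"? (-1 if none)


Input: bbaadcc
Character frequencies:
  'a': 2
  'b': 2
  'c': 2
  'd': 1
Scanning left to right for freq == 1:
  Position 0 ('b'): freq=2, skip
  Position 1 ('b'): freq=2, skip
  Position 2 ('a'): freq=2, skip
  Position 3 ('a'): freq=2, skip
  Position 4 ('d'): unique! => answer = 4

4


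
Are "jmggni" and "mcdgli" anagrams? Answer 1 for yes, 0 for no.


Strings: "jmggni", "mcdgli"
Sorted first:  ggijmn
Sorted second: cdgilm
Differ at position 0: 'g' vs 'c' => not anagrams

0


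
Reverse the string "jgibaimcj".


Input: jgibaimcj
Reading characters right to left:
  Position 8: 'j'
  Position 7: 'c'
  Position 6: 'm'
  Position 5: 'i'
  Position 4: 'a'
  Position 3: 'b'
  Position 2: 'i'
  Position 1: 'g'
  Position 0: 'j'
Reversed: jcmiabigj

jcmiabigj


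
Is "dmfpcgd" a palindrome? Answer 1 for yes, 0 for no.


Input: dmfpcgd
Reversed: dgcpfmd
  Compare pos 0 ('d') with pos 6 ('d'): match
  Compare pos 1 ('m') with pos 5 ('g'): MISMATCH
  Compare pos 2 ('f') with pos 4 ('c'): MISMATCH
Result: not a palindrome

0


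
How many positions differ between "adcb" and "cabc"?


Comparing "adcb" and "cabc" position by position:
  Position 0: 'a' vs 'c' => DIFFER
  Position 1: 'd' vs 'a' => DIFFER
  Position 2: 'c' vs 'b' => DIFFER
  Position 3: 'b' vs 'c' => DIFFER
Positions that differ: 4

4


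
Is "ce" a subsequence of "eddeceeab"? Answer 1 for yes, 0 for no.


Check if "ce" is a subsequence of "eddeceeab"
Greedy scan:
  Position 0 ('e'): no match needed
  Position 1 ('d'): no match needed
  Position 2 ('d'): no match needed
  Position 3 ('e'): no match needed
  Position 4 ('c'): matches sub[0] = 'c'
  Position 5 ('e'): matches sub[1] = 'e'
  Position 6 ('e'): no match needed
  Position 7 ('a'): no match needed
  Position 8 ('b'): no match needed
All 2 characters matched => is a subsequence

1


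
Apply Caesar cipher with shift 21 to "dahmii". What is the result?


Caesar cipher: shift "dahmii" by 21
  'd' (pos 3) + 21 = pos 24 = 'y'
  'a' (pos 0) + 21 = pos 21 = 'v'
  'h' (pos 7) + 21 = pos 2 = 'c'
  'm' (pos 12) + 21 = pos 7 = 'h'
  'i' (pos 8) + 21 = pos 3 = 'd'
  'i' (pos 8) + 21 = pos 3 = 'd'
Result: yvchdd

yvchdd


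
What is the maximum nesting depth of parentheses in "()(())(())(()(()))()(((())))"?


Input: "()(())(())(()(()))()(((())))"
Tracking depth:
  Position 0 '(': depth becomes 1
  Position 1 ')': depth becomes 0
  Position 2 '(': depth becomes 1
  Position 3 '(': depth becomes 2
  Position 4 ')': depth becomes 1
  Position 5 ')': depth becomes 0
  Position 6 '(': depth becomes 1
  Position 7 '(': depth becomes 2
  Position 8 ')': depth becomes 1
  Position 9 ')': depth becomes 0
  Position 10 '(': depth becomes 1
  Position 11 '(': depth becomes 2
  Position 12 ')': depth becomes 1
  Position 13 '(': depth becomes 2
  Position 14 '(': depth becomes 3
  Position 15 ')': depth becomes 2
  Position 16 ')': depth becomes 1
  Position 17 ')': depth becomes 0
  Position 18 '(': depth becomes 1
  Position 19 ')': depth becomes 0
  Position 20 '(': depth becomes 1
  Position 21 '(': depth becomes 2
  Position 22 '(': depth becomes 3
  Position 23 '(': depth becomes 4
  Position 24 ')': depth becomes 3
  Position 25 ')': depth becomes 2
  Position 26 ')': depth becomes 1
  Position 27 ')': depth becomes 0
Maximum depth reached: 4

4


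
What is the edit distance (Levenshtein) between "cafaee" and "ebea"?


Computing edit distance: "cafaee" -> "ebea"
DP table:
           e    b    e    a
      0    1    2    3    4
  c   1    1    2    3    4
  a   2    2    2    3    3
  f   3    3    3    3    4
  a   4    4    4    4    3
  e   5    4    5    4    4
  e   6    5    5    5    5
Edit distance = dp[6][4] = 5

5


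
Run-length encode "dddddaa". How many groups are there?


Input: dddddaa
Scanning for consecutive runs:
  Group 1: 'd' x 5 (positions 0-4)
  Group 2: 'a' x 2 (positions 5-6)
Total groups: 2

2


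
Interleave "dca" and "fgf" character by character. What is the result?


Interleaving "dca" and "fgf":
  Position 0: 'd' from first, 'f' from second => "df"
  Position 1: 'c' from first, 'g' from second => "cg"
  Position 2: 'a' from first, 'f' from second => "af"
Result: dfcgaf

dfcgaf


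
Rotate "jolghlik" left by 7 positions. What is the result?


Input: "jolghlik", rotate left by 7
First 7 characters: "jolghli"
Remaining characters: "k"
Concatenate remaining + first: "k" + "jolghli" = "kjolghli"

kjolghli


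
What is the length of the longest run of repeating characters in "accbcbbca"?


Input: "accbcbbca"
Scanning for longest run:
  Position 1 ('c'): new char, reset run to 1
  Position 2 ('c'): continues run of 'c', length=2
  Position 3 ('b'): new char, reset run to 1
  Position 4 ('c'): new char, reset run to 1
  Position 5 ('b'): new char, reset run to 1
  Position 6 ('b'): continues run of 'b', length=2
  Position 7 ('c'): new char, reset run to 1
  Position 8 ('a'): new char, reset run to 1
Longest run: 'c' with length 2

2


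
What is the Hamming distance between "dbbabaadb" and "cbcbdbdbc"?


Comparing "dbbabaadb" and "cbcbdbdbc" position by position:
  Position 0: 'd' vs 'c' => differ
  Position 1: 'b' vs 'b' => same
  Position 2: 'b' vs 'c' => differ
  Position 3: 'a' vs 'b' => differ
  Position 4: 'b' vs 'd' => differ
  Position 5: 'a' vs 'b' => differ
  Position 6: 'a' vs 'd' => differ
  Position 7: 'd' vs 'b' => differ
  Position 8: 'b' vs 'c' => differ
Total differences (Hamming distance): 8

8


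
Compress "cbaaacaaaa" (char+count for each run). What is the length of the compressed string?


Input: cbaaacaaaa
Runs:
  'c' x 1 => "c1"
  'b' x 1 => "b1"
  'a' x 3 => "a3"
  'c' x 1 => "c1"
  'a' x 4 => "a4"
Compressed: "c1b1a3c1a4"
Compressed length: 10

10


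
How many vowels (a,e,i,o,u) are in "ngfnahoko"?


Input: ngfnahoko
Checking each character:
  'n' at position 0: consonant
  'g' at position 1: consonant
  'f' at position 2: consonant
  'n' at position 3: consonant
  'a' at position 4: vowel (running total: 1)
  'h' at position 5: consonant
  'o' at position 6: vowel (running total: 2)
  'k' at position 7: consonant
  'o' at position 8: vowel (running total: 3)
Total vowels: 3

3


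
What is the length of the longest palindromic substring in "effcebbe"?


Input: "effcebbe"
Checking substrings for palindromes:
  [4:8] "ebbe" (len 4) => palindrome
  [1:3] "ff" (len 2) => palindrome
  [5:7] "bb" (len 2) => palindrome
Longest palindromic substring: "ebbe" with length 4

4


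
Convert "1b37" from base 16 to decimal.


Input: "1b37" in base 16
Positional expansion:
  Digit '1' (value 1) x 16^3 = 4096
  Digit 'b' (value 11) x 16^2 = 2816
  Digit '3' (value 3) x 16^1 = 48
  Digit '7' (value 7) x 16^0 = 7
Sum = 6967

6967


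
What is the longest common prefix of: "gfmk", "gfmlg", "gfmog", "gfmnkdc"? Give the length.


Words: gfmk, gfmlg, gfmog, gfmnkdc
  Position 0: all 'g' => match
  Position 1: all 'f' => match
  Position 2: all 'm' => match
  Position 3: ('k', 'l', 'o', 'n') => mismatch, stop
LCP = "gfm" (length 3)

3


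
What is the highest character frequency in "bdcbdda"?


Input: bdcbdda
Character counts:
  'a': 1
  'b': 2
  'c': 1
  'd': 3
Maximum frequency: 3

3


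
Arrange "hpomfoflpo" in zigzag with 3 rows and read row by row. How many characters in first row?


Zigzag "hpomfoflpo" into 3 rows:
Placing characters:
  'h' => row 0
  'p' => row 1
  'o' => row 2
  'm' => row 1
  'f' => row 0
  'o' => row 1
  'f' => row 2
  'l' => row 1
  'p' => row 0
  'o' => row 1
Rows:
  Row 0: "hfp"
  Row 1: "pmolo"
  Row 2: "of"
First row length: 3

3


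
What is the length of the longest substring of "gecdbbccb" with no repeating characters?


Input: "gecdbbccb"
Sliding window (track last position of each char):
  Position 0 ('g'): window [0,0] length 1 -- new best
  Position 1 ('e'): window [0,1] length 2 -- new best
  Position 2 ('c'): window [0,2] length 3 -- new best
  Position 3 ('d'): window [0,3] length 4 -- new best
  Position 4 ('b'): window [0,4] length 5 -- new best
  Position 5 ('b'): repeat (last at 4), move window start to 5
  Position 5 ('b'): window [5,5] length 1
  Position 6 ('c'): window [5,6] length 2
  Position 7 ('c'): repeat (last at 6), move window start to 7
  Position 7 ('c'): window [7,7] length 1
  Position 8 ('b'): window [7,8] length 2
Longest substring with no repeats: "gecdb" with length 5

5


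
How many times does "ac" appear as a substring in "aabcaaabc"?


Searching for "ac" in "aabcaaabc"
Scanning each position:
  Position 0: "aa" => no
  Position 1: "ab" => no
  Position 2: "bc" => no
  Position 3: "ca" => no
  Position 4: "aa" => no
  Position 5: "aa" => no
  Position 6: "ab" => no
  Position 7: "bc" => no
Total occurrences: 0

0


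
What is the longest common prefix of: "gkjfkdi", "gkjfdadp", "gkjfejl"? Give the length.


Words: gkjfkdi, gkjfdadp, gkjfejl
  Position 0: all 'g' => match
  Position 1: all 'k' => match
  Position 2: all 'j' => match
  Position 3: all 'f' => match
  Position 4: ('k', 'd', 'e') => mismatch, stop
LCP = "gkjf" (length 4)

4


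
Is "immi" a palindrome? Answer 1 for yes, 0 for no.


Input: immi
Reversed: immi
  Compare pos 0 ('i') with pos 3 ('i'): match
  Compare pos 1 ('m') with pos 2 ('m'): match
Result: palindrome

1


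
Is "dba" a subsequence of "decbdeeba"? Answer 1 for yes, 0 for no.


Check if "dba" is a subsequence of "decbdeeba"
Greedy scan:
  Position 0 ('d'): matches sub[0] = 'd'
  Position 1 ('e'): no match needed
  Position 2 ('c'): no match needed
  Position 3 ('b'): matches sub[1] = 'b'
  Position 4 ('d'): no match needed
  Position 5 ('e'): no match needed
  Position 6 ('e'): no match needed
  Position 7 ('b'): no match needed
  Position 8 ('a'): matches sub[2] = 'a'
All 3 characters matched => is a subsequence

1


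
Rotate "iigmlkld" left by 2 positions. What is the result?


Input: "iigmlkld", rotate left by 2
First 2 characters: "ii"
Remaining characters: "gmlkld"
Concatenate remaining + first: "gmlkld" + "ii" = "gmlkldii"

gmlkldii


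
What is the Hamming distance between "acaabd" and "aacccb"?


Comparing "acaabd" and "aacccb" position by position:
  Position 0: 'a' vs 'a' => same
  Position 1: 'c' vs 'a' => differ
  Position 2: 'a' vs 'c' => differ
  Position 3: 'a' vs 'c' => differ
  Position 4: 'b' vs 'c' => differ
  Position 5: 'd' vs 'b' => differ
Total differences (Hamming distance): 5

5


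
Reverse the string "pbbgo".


Input: pbbgo
Reading characters right to left:
  Position 4: 'o'
  Position 3: 'g'
  Position 2: 'b'
  Position 1: 'b'
  Position 0: 'p'
Reversed: ogbbp

ogbbp


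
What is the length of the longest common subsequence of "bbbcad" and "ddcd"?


LCS of "bbbcad" and "ddcd"
DP table:
           d    d    c    d
      0    0    0    0    0
  b   0    0    0    0    0
  b   0    0    0    0    0
  b   0    0    0    0    0
  c   0    0    0    1    1
  a   0    0    0    1    1
  d   0    1    1    1    2
LCS length = dp[6][4] = 2

2


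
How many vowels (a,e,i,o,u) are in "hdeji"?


Input: hdeji
Checking each character:
  'h' at position 0: consonant
  'd' at position 1: consonant
  'e' at position 2: vowel (running total: 1)
  'j' at position 3: consonant
  'i' at position 4: vowel (running total: 2)
Total vowels: 2

2


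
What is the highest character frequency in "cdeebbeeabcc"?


Input: cdeebbeeabcc
Character counts:
  'a': 1
  'b': 3
  'c': 3
  'd': 1
  'e': 4
Maximum frequency: 4

4


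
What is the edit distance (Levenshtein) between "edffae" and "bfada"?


Computing edit distance: "edffae" -> "bfada"
DP table:
           b    f    a    d    a
      0    1    2    3    4    5
  e   1    1    2    3    4    5
  d   2    2    2    3    3    4
  f   3    3    2    3    4    4
  f   4    4    3    3    4    5
  a   5    5    4    3    4    4
  e   6    6    5    4    4    5
Edit distance = dp[6][5] = 5

5


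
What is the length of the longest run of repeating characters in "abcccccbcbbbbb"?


Input: "abcccccbcbbbbb"
Scanning for longest run:
  Position 1 ('b'): new char, reset run to 1
  Position 2 ('c'): new char, reset run to 1
  Position 3 ('c'): continues run of 'c', length=2
  Position 4 ('c'): continues run of 'c', length=3
  Position 5 ('c'): continues run of 'c', length=4
  Position 6 ('c'): continues run of 'c', length=5
  Position 7 ('b'): new char, reset run to 1
  Position 8 ('c'): new char, reset run to 1
  Position 9 ('b'): new char, reset run to 1
  Position 10 ('b'): continues run of 'b', length=2
  Position 11 ('b'): continues run of 'b', length=3
  Position 12 ('b'): continues run of 'b', length=4
  Position 13 ('b'): continues run of 'b', length=5
Longest run: 'c' with length 5

5


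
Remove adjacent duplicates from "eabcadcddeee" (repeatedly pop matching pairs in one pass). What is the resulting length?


Input: eabcadcddeee
Stack-based adjacent duplicate removal:
  Read 'e': push. Stack: e
  Read 'a': push. Stack: ea
  Read 'b': push. Stack: eab
  Read 'c': push. Stack: eabc
  Read 'a': push. Stack: eabca
  Read 'd': push. Stack: eabcad
  Read 'c': push. Stack: eabcadc
  Read 'd': push. Stack: eabcadcd
  Read 'd': matches stack top 'd' => pop. Stack: eabcadc
  Read 'e': push. Stack: eabcadce
  Read 'e': matches stack top 'e' => pop. Stack: eabcadc
  Read 'e': push. Stack: eabcadce
Final stack: "eabcadce" (length 8)

8


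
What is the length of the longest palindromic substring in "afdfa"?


Input: "afdfa"
Checking substrings for palindromes:
  [0:5] "afdfa" (len 5) => palindrome
  [1:4] "fdf" (len 3) => palindrome
Longest palindromic substring: "afdfa" with length 5

5


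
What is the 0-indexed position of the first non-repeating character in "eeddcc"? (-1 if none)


Input: eeddcc
Character frequencies:
  'c': 2
  'd': 2
  'e': 2
Scanning left to right for freq == 1:
  Position 0 ('e'): freq=2, skip
  Position 1 ('e'): freq=2, skip
  Position 2 ('d'): freq=2, skip
  Position 3 ('d'): freq=2, skip
  Position 4 ('c'): freq=2, skip
  Position 5 ('c'): freq=2, skip
  No unique character found => answer = -1

-1


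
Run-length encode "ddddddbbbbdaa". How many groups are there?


Input: ddddddbbbbdaa
Scanning for consecutive runs:
  Group 1: 'd' x 6 (positions 0-5)
  Group 2: 'b' x 4 (positions 6-9)
  Group 3: 'd' x 1 (positions 10-10)
  Group 4: 'a' x 2 (positions 11-12)
Total groups: 4

4


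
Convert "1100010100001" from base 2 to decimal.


Input: "1100010100001" in base 2
Positional expansion:
  Digit '1' (value 1) x 2^12 = 4096
  Digit '1' (value 1) x 2^11 = 2048
  Digit '0' (value 0) x 2^10 = 0
  Digit '0' (value 0) x 2^9 = 0
  Digit '0' (value 0) x 2^8 = 0
  Digit '1' (value 1) x 2^7 = 128
  Digit '0' (value 0) x 2^6 = 0
  Digit '1' (value 1) x 2^5 = 32
  Digit '0' (value 0) x 2^4 = 0
  Digit '0' (value 0) x 2^3 = 0
  Digit '0' (value 0) x 2^2 = 0
  Digit '0' (value 0) x 2^1 = 0
  Digit '1' (value 1) x 2^0 = 1
Sum = 6305

6305


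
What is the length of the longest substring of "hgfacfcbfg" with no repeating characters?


Input: "hgfacfcbfg"
Sliding window (track last position of each char):
  Position 0 ('h'): window [0,0] length 1 -- new best
  Position 1 ('g'): window [0,1] length 2 -- new best
  Position 2 ('f'): window [0,2] length 3 -- new best
  Position 3 ('a'): window [0,3] length 4 -- new best
  Position 4 ('c'): window [0,4] length 5 -- new best
  Position 5 ('f'): repeat (last at 2), move window start to 3
  Position 5 ('f'): window [3,5] length 3
  Position 6 ('c'): repeat (last at 4), move window start to 5
  Position 6 ('c'): window [5,6] length 2
  Position 7 ('b'): window [5,7] length 3
  Position 8 ('f'): repeat (last at 5), move window start to 6
  Position 8 ('f'): window [6,8] length 3
  Position 9 ('g'): window [6,9] length 4
Longest substring with no repeats: "hgfac" with length 5

5


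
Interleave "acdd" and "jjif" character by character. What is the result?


Interleaving "acdd" and "jjif":
  Position 0: 'a' from first, 'j' from second => "aj"
  Position 1: 'c' from first, 'j' from second => "cj"
  Position 2: 'd' from first, 'i' from second => "di"
  Position 3: 'd' from first, 'f' from second => "df"
Result: ajcjdidf

ajcjdidf


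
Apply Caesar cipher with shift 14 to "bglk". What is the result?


Caesar cipher: shift "bglk" by 14
  'b' (pos 1) + 14 = pos 15 = 'p'
  'g' (pos 6) + 14 = pos 20 = 'u'
  'l' (pos 11) + 14 = pos 25 = 'z'
  'k' (pos 10) + 14 = pos 24 = 'y'
Result: puzy

puzy


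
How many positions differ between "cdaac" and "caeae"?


Comparing "cdaac" and "caeae" position by position:
  Position 0: 'c' vs 'c' => same
  Position 1: 'd' vs 'a' => DIFFER
  Position 2: 'a' vs 'e' => DIFFER
  Position 3: 'a' vs 'a' => same
  Position 4: 'c' vs 'e' => DIFFER
Positions that differ: 3

3


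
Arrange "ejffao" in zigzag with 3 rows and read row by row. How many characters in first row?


Zigzag "ejffao" into 3 rows:
Placing characters:
  'e' => row 0
  'j' => row 1
  'f' => row 2
  'f' => row 1
  'a' => row 0
  'o' => row 1
Rows:
  Row 0: "ea"
  Row 1: "jfo"
  Row 2: "f"
First row length: 2

2


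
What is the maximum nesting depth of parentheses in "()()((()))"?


Input: "()()((()))"
Tracking depth:
  Position 0 '(': depth becomes 1
  Position 1 ')': depth becomes 0
  Position 2 '(': depth becomes 1
  Position 3 ')': depth becomes 0
  Position 4 '(': depth becomes 1
  Position 5 '(': depth becomes 2
  Position 6 '(': depth becomes 3
  Position 7 ')': depth becomes 2
  Position 8 ')': depth becomes 1
  Position 9 ')': depth becomes 0
Maximum depth reached: 3

3


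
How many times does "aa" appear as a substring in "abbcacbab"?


Searching for "aa" in "abbcacbab"
Scanning each position:
  Position 0: "ab" => no
  Position 1: "bb" => no
  Position 2: "bc" => no
  Position 3: "ca" => no
  Position 4: "ac" => no
  Position 5: "cb" => no
  Position 6: "ba" => no
  Position 7: "ab" => no
Total occurrences: 0

0


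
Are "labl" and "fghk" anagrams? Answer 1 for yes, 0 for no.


Strings: "labl", "fghk"
Sorted first:  abll
Sorted second: fghk
Differ at position 0: 'a' vs 'f' => not anagrams

0


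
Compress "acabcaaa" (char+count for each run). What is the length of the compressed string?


Input: acabcaaa
Runs:
  'a' x 1 => "a1"
  'c' x 1 => "c1"
  'a' x 1 => "a1"
  'b' x 1 => "b1"
  'c' x 1 => "c1"
  'a' x 3 => "a3"
Compressed: "a1c1a1b1c1a3"
Compressed length: 12

12


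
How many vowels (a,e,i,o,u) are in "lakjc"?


Input: lakjc
Checking each character:
  'l' at position 0: consonant
  'a' at position 1: vowel (running total: 1)
  'k' at position 2: consonant
  'j' at position 3: consonant
  'c' at position 4: consonant
Total vowels: 1

1


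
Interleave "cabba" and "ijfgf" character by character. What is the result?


Interleaving "cabba" and "ijfgf":
  Position 0: 'c' from first, 'i' from second => "ci"
  Position 1: 'a' from first, 'j' from second => "aj"
  Position 2: 'b' from first, 'f' from second => "bf"
  Position 3: 'b' from first, 'g' from second => "bg"
  Position 4: 'a' from first, 'f' from second => "af"
Result: ciajbfbgaf

ciajbfbgaf


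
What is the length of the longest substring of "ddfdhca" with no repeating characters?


Input: "ddfdhca"
Sliding window (track last position of each char):
  Position 0 ('d'): window [0,0] length 1 -- new best
  Position 1 ('d'): repeat (last at 0), move window start to 1
  Position 1 ('d'): window [1,1] length 1
  Position 2 ('f'): window [1,2] length 2 -- new best
  Position 3 ('d'): repeat (last at 1), move window start to 2
  Position 3 ('d'): window [2,3] length 2
  Position 4 ('h'): window [2,4] length 3 -- new best
  Position 5 ('c'): window [2,5] length 4 -- new best
  Position 6 ('a'): window [2,6] length 5 -- new best
Longest substring with no repeats: "fdhca" with length 5

5


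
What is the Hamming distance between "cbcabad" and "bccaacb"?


Comparing "cbcabad" and "bccaacb" position by position:
  Position 0: 'c' vs 'b' => differ
  Position 1: 'b' vs 'c' => differ
  Position 2: 'c' vs 'c' => same
  Position 3: 'a' vs 'a' => same
  Position 4: 'b' vs 'a' => differ
  Position 5: 'a' vs 'c' => differ
  Position 6: 'd' vs 'b' => differ
Total differences (Hamming distance): 5

5


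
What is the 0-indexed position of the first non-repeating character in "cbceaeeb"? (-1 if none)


Input: cbceaeeb
Character frequencies:
  'a': 1
  'b': 2
  'c': 2
  'e': 3
Scanning left to right for freq == 1:
  Position 0 ('c'): freq=2, skip
  Position 1 ('b'): freq=2, skip
  Position 2 ('c'): freq=2, skip
  Position 3 ('e'): freq=3, skip
  Position 4 ('a'): unique! => answer = 4

4


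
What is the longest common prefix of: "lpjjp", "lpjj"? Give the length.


Words: lpjjp, lpjj
  Position 0: all 'l' => match
  Position 1: all 'p' => match
  Position 2: all 'j' => match
  Position 3: all 'j' => match
LCP = "lpjj" (length 4)

4


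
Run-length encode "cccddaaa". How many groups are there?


Input: cccddaaa
Scanning for consecutive runs:
  Group 1: 'c' x 3 (positions 0-2)
  Group 2: 'd' x 2 (positions 3-4)
  Group 3: 'a' x 3 (positions 5-7)
Total groups: 3

3


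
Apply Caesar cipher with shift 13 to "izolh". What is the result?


Caesar cipher: shift "izolh" by 13
  'i' (pos 8) + 13 = pos 21 = 'v'
  'z' (pos 25) + 13 = pos 12 = 'm'
  'o' (pos 14) + 13 = pos 1 = 'b'
  'l' (pos 11) + 13 = pos 24 = 'y'
  'h' (pos 7) + 13 = pos 20 = 'u'
Result: vmbyu

vmbyu


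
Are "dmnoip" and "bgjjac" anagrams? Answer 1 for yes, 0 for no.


Strings: "dmnoip", "bgjjac"
Sorted first:  dimnop
Sorted second: abcgjj
Differ at position 0: 'd' vs 'a' => not anagrams

0


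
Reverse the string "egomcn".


Input: egomcn
Reading characters right to left:
  Position 5: 'n'
  Position 4: 'c'
  Position 3: 'm'
  Position 2: 'o'
  Position 1: 'g'
  Position 0: 'e'
Reversed: ncmoge

ncmoge


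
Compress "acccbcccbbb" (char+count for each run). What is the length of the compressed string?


Input: acccbcccbbb
Runs:
  'a' x 1 => "a1"
  'c' x 3 => "c3"
  'b' x 1 => "b1"
  'c' x 3 => "c3"
  'b' x 3 => "b3"
Compressed: "a1c3b1c3b3"
Compressed length: 10

10


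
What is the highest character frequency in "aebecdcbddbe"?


Input: aebecdcbddbe
Character counts:
  'a': 1
  'b': 3
  'c': 2
  'd': 3
  'e': 3
Maximum frequency: 3

3


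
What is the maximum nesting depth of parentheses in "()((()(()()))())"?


Input: "()((()(()()))())"
Tracking depth:
  Position 0 '(': depth becomes 1
  Position 1 ')': depth becomes 0
  Position 2 '(': depth becomes 1
  Position 3 '(': depth becomes 2
  Position 4 '(': depth becomes 3
  Position 5 ')': depth becomes 2
  Position 6 '(': depth becomes 3
  Position 7 '(': depth becomes 4
  Position 8 ')': depth becomes 3
  Position 9 '(': depth becomes 4
  Position 10 ')': depth becomes 3
  Position 11 ')': depth becomes 2
  Position 12 ')': depth becomes 1
  Position 13 '(': depth becomes 2
  Position 14 ')': depth becomes 1
  Position 15 ')': depth becomes 0
Maximum depth reached: 4

4


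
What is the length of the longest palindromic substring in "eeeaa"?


Input: "eeeaa"
Checking substrings for palindromes:
  [0:3] "eee" (len 3) => palindrome
  [0:2] "ee" (len 2) => palindrome
  [1:3] "ee" (len 2) => palindrome
  [3:5] "aa" (len 2) => palindrome
Longest palindromic substring: "eee" with length 3

3


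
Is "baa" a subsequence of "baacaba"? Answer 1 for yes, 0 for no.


Check if "baa" is a subsequence of "baacaba"
Greedy scan:
  Position 0 ('b'): matches sub[0] = 'b'
  Position 1 ('a'): matches sub[1] = 'a'
  Position 2 ('a'): matches sub[2] = 'a'
  Position 3 ('c'): no match needed
  Position 4 ('a'): no match needed
  Position 5 ('b'): no match needed
  Position 6 ('a'): no match needed
All 3 characters matched => is a subsequence

1


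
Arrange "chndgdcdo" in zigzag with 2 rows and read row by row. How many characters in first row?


Zigzag "chndgdcdo" into 2 rows:
Placing characters:
  'c' => row 0
  'h' => row 1
  'n' => row 0
  'd' => row 1
  'g' => row 0
  'd' => row 1
  'c' => row 0
  'd' => row 1
  'o' => row 0
Rows:
  Row 0: "cngco"
  Row 1: "hddd"
First row length: 5

5


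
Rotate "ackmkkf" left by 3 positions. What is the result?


Input: "ackmkkf", rotate left by 3
First 3 characters: "ack"
Remaining characters: "mkkf"
Concatenate remaining + first: "mkkf" + "ack" = "mkkfack"

mkkfack


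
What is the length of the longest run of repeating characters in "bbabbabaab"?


Input: "bbabbabaab"
Scanning for longest run:
  Position 1 ('b'): continues run of 'b', length=2
  Position 2 ('a'): new char, reset run to 1
  Position 3 ('b'): new char, reset run to 1
  Position 4 ('b'): continues run of 'b', length=2
  Position 5 ('a'): new char, reset run to 1
  Position 6 ('b'): new char, reset run to 1
  Position 7 ('a'): new char, reset run to 1
  Position 8 ('a'): continues run of 'a', length=2
  Position 9 ('b'): new char, reset run to 1
Longest run: 'b' with length 2

2


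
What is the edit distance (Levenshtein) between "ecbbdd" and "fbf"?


Computing edit distance: "ecbbdd" -> "fbf"
DP table:
           f    b    f
      0    1    2    3
  e   1    1    2    3
  c   2    2    2    3
  b   3    3    2    3
  b   4    4    3    3
  d   5    5    4    4
  d   6    6    5    5
Edit distance = dp[6][3] = 5

5


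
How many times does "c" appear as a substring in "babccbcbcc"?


Searching for "c" in "babccbcbcc"
Scanning each position:
  Position 0: "b" => no
  Position 1: "a" => no
  Position 2: "b" => no
  Position 3: "c" => MATCH
  Position 4: "c" => MATCH
  Position 5: "b" => no
  Position 6: "c" => MATCH
  Position 7: "b" => no
  Position 8: "c" => MATCH
  Position 9: "c" => MATCH
Total occurrences: 5

5


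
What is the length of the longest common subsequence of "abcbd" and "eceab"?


LCS of "abcbd" and "eceab"
DP table:
           e    c    e    a    b
      0    0    0    0    0    0
  a   0    0    0    0    1    1
  b   0    0    0    0    1    2
  c   0    0    1    1    1    2
  b   0    0    1    1    1    2
  d   0    0    1    1    1    2
LCS length = dp[5][5] = 2

2


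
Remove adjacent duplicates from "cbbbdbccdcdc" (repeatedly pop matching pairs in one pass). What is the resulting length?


Input: cbbbdbccdcdc
Stack-based adjacent duplicate removal:
  Read 'c': push. Stack: c
  Read 'b': push. Stack: cb
  Read 'b': matches stack top 'b' => pop. Stack: c
  Read 'b': push. Stack: cb
  Read 'd': push. Stack: cbd
  Read 'b': push. Stack: cbdb
  Read 'c': push. Stack: cbdbc
  Read 'c': matches stack top 'c' => pop. Stack: cbdb
  Read 'd': push. Stack: cbdbd
  Read 'c': push. Stack: cbdbdc
  Read 'd': push. Stack: cbdbdcd
  Read 'c': push. Stack: cbdbdcdc
Final stack: "cbdbdcdc" (length 8)

8


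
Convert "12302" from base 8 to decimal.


Input: "12302" in base 8
Positional expansion:
  Digit '1' (value 1) x 8^4 = 4096
  Digit '2' (value 2) x 8^3 = 1024
  Digit '3' (value 3) x 8^2 = 192
  Digit '0' (value 0) x 8^1 = 0
  Digit '2' (value 2) x 8^0 = 2
Sum = 5314

5314


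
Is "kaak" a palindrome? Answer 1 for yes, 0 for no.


Input: kaak
Reversed: kaak
  Compare pos 0 ('k') with pos 3 ('k'): match
  Compare pos 1 ('a') with pos 2 ('a'): match
Result: palindrome

1


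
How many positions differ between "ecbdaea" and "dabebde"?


Comparing "ecbdaea" and "dabebde" position by position:
  Position 0: 'e' vs 'd' => DIFFER
  Position 1: 'c' vs 'a' => DIFFER
  Position 2: 'b' vs 'b' => same
  Position 3: 'd' vs 'e' => DIFFER
  Position 4: 'a' vs 'b' => DIFFER
  Position 5: 'e' vs 'd' => DIFFER
  Position 6: 'a' vs 'e' => DIFFER
Positions that differ: 6

6
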